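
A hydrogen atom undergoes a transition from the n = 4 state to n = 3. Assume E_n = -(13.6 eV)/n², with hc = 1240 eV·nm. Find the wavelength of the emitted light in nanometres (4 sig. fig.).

1876 nm

ΔE = 13.60 × (1/3² − 1/4²) = 13.60 × 0.04861 = 0.6611 eV.
λ = hc/ΔE = 1240 / 0.6611 = 1876 nm.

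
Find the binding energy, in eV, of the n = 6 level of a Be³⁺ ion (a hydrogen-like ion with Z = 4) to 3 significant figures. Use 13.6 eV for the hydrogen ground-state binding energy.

E_n = −13.6 Z²/n² = −217.6/n² eV for Z = 4.
E_6 = −217.6/36 = −6.04 eV, so ionization (to E = 0) requires 6.04 eV.

6.04 eV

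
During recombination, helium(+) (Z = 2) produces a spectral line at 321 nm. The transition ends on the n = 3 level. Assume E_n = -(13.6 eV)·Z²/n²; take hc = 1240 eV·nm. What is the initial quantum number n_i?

n_i = 5

The photon energy is ΔE = hc/λ = 1240 / 321 = 3.863 eV.
With Z = 2, ΔE = 54.40 × (1/n_f² − 1/n_i²), so 1/n_f² − 1/n_i² = 0.07101.
With n_f = 3: 1/n_i² = 1/9 − 0.07101 = 0.04010, so n_i ≈ 4.99.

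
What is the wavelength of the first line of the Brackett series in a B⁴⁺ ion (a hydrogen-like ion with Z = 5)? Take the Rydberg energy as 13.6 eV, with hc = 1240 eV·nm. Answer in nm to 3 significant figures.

The Brackett series terminates on n_f = 4; the first line has n_i = 4+1 = 5.
ΔE = 340.0 × (1/4² − 1/5²) = 7.650 eV.
λ = 1240 / 7.650 = 162 nm.

162 nm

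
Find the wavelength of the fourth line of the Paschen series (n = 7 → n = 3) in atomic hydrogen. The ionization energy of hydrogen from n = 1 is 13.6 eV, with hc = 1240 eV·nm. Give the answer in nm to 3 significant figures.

The Paschen series terminates on n_f = 3; the fourth line has n_i = 3+4 = 7.
ΔE = 13.60 × (1/3² − 1/7²) = 1.234 eV.
λ = 1240 / 1.234 = 1010 nm.

1010 nm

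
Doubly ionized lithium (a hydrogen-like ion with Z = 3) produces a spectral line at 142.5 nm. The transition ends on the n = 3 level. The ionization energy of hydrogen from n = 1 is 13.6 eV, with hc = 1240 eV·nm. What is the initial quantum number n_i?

The photon energy is ΔE = hc/λ = 1240 / 142.5 = 8.702 eV.
With Z = 3, ΔE = 122.4 × (1/n_f² − 1/n_i²), so 1/n_f² − 1/n_i² = 0.07109.
With n_f = 3: 1/n_i² = 1/9 − 0.07109 = 0.04002, so n_i ≈ 5.00.

n_i = 5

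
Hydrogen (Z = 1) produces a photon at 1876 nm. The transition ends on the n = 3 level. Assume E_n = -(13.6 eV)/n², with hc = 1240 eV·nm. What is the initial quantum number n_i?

n_i = 4

The photon energy is ΔE = hc/λ = 1240 / 1876 = 0.6610 eV.
With Z = 1, ΔE = 13.60 × (1/n_f² − 1/n_i²), so 1/n_f² − 1/n_i² = 0.04860.
With n_f = 3: 1/n_i² = 1/9 − 0.04860 = 0.06251, so n_i ≈ 4.00.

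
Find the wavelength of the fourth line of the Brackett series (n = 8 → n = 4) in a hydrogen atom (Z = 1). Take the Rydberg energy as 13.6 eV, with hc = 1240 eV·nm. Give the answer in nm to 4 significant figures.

1945 nm

The Brackett series terminates on n_f = 4; the fourth line has n_i = 4+4 = 8.
ΔE = 13.60 × (1/4² − 1/8²) = 0.6375 eV.
λ = 1240 / 0.6375 = 1945 nm.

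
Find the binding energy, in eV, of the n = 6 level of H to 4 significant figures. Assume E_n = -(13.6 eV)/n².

E_6 = −13.60/36 = −0.3778 eV, so ionization (to E = 0) requires 0.3778 eV.

0.3778 eV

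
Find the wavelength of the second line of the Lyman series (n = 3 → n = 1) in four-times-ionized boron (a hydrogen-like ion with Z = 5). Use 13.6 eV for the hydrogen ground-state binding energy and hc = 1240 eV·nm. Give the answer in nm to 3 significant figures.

The Lyman series terminates on n_f = 1; the second line has n_i = 1+2 = 3.
ΔE = 340.0 × (1/1² − 1/3²) = 302.2 eV.
λ = 1240 / 302.2 = 4.10 nm.

4.10 nm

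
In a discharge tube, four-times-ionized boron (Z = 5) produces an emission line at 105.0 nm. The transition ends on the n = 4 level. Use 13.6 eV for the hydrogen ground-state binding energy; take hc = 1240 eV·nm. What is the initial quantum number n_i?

The photon energy is ΔE = hc/λ = 1240 / 105.0 = 11.81 eV.
With Z = 5, ΔE = 340.0 × (1/n_f² − 1/n_i²), so 1/n_f² − 1/n_i² = 0.03473.
With n_f = 4: 1/n_i² = 1/16 − 0.03473 = 0.02777, so n_i ≈ 6.00.

n_i = 6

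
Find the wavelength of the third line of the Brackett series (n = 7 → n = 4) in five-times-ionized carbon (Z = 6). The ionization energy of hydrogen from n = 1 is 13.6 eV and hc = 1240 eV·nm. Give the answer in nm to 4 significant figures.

60.17 nm

The Brackett series terminates on n_f = 4; the third line has n_i = 4+3 = 7.
ΔE = 489.6 × (1/4² − 1/7²) = 20.61 eV.
λ = 1240 / 20.61 = 60.17 nm.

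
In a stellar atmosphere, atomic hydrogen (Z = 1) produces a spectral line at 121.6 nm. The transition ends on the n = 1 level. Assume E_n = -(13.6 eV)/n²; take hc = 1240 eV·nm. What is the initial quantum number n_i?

n_i = 2

The photon energy is ΔE = hc/λ = 1240 / 121.6 = 10.20 eV.
With Z = 1, ΔE = 13.60 × (1/n_f² − 1/n_i²), so 1/n_f² − 1/n_i² = 0.7498.
With n_f = 1: 1/n_i² = 1/1 − 0.7498 = 0.2502, so n_i ≈ 2.00.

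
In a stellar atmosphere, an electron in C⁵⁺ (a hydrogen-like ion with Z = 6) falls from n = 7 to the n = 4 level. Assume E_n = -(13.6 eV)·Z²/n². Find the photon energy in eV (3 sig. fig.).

20.6 eV

The Bohr energies scale as Z², so for Z = 6: E_n = −489.6/n² eV.
E_7 = −489.6/49 = −9.992 eV and E_4 = −489.6/16 = −30.60 eV.
The photon energy is |E_7 − E_4| = 20.6 eV.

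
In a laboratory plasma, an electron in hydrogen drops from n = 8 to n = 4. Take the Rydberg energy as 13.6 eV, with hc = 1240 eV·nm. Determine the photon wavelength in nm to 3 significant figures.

ΔE = 13.60 × (1/4² − 1/8²) = 13.60 × 0.04688 = 0.6375 eV.
λ = hc/ΔE = 1240 / 0.6375 = 1950 nm.

1950 nm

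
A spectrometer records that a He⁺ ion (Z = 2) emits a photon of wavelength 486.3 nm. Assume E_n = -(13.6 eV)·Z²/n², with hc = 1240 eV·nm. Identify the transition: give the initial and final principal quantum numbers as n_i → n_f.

The photon energy is ΔE = hc/λ = 1240 / 486.3 = 2.550 eV.
With Z = 2, ΔE = 54.40 × (1/n_f² − 1/n_i²), so 1/n_f² − 1/n_i² = 0.04687.
Trying n_f = 4 gives 1/n_i² = 0.01563, i.e. n_i ≈ 8; this pair matches.

n_i = 8, n_f = 4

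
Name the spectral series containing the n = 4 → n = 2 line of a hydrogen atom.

Balmer

The series is set by the lower level: n_f = 2 is the Balmer series.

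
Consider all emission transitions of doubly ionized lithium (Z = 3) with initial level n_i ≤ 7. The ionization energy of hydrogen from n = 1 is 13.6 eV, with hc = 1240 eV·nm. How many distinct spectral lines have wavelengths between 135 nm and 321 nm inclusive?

4

Enumerate all n_i → n_f pairs with 1 ≤ n_f < n_i ≤ 7 and compute λ = 1240 / [13.6·9·(1/n_f² − 1/n_i²)].
Lines falling in [135, 321] nm: 5→3 (142.5 nm), 4→3 (208.4 nm), 7→4 (240.7 nm), 6→4 (291.8 nm).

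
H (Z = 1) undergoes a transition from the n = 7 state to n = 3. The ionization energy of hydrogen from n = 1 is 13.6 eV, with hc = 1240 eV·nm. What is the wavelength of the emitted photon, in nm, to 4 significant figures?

ΔE = 13.60 × (1/3² − 1/7²) = 13.60 × 0.09070 = 1.234 eV.
λ = hc/ΔE = 1240 / 1.234 = 1005 nm.

1005 nm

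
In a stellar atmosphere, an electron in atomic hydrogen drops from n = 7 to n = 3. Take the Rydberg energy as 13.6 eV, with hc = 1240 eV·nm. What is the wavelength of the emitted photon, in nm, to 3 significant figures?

1010 nm

ΔE = 13.60 × (1/3² − 1/7²) = 13.60 × 0.09070 = 1.234 eV.
λ = hc/ΔE = 1240 / 1.234 = 1010 nm.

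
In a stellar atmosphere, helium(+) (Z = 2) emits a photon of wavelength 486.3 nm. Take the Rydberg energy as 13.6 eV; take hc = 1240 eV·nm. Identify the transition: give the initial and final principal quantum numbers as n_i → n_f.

n_i = 8, n_f = 4

The photon energy is ΔE = hc/λ = 1240 / 486.3 = 2.550 eV.
With Z = 2, ΔE = 54.40 × (1/n_f² − 1/n_i²), so 1/n_f² − 1/n_i² = 0.04687.
Trying n_f = 4 gives 1/n_i² = 0.01563, i.e. n_i ≈ 8; this pair matches.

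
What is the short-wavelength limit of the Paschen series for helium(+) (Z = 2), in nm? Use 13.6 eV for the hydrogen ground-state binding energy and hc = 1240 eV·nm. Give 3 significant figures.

205 nm

The Paschen series has lower level n_f = 3; the series limit corresponds to n_i → ∞.
ΔE_max = 13.6 × 4 / 3² = 6.044 eV.
λ_min = 1240 / 6.044 = 205 nm.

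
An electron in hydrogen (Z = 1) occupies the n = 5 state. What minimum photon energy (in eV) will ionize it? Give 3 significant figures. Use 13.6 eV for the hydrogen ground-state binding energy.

E_5 = −13.60/25 = −0.544 eV, so ionization (to E = 0) requires 0.544 eV.

0.544 eV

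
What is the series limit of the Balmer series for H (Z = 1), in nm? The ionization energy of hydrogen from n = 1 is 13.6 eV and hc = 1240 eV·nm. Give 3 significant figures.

The Balmer series has lower level n_f = 2; the series limit corresponds to n_i → ∞.
ΔE_max = 13.6 × 1 / 2² = 3.400 eV.
λ_min = 1240 / 3.400 = 365 nm.

365 nm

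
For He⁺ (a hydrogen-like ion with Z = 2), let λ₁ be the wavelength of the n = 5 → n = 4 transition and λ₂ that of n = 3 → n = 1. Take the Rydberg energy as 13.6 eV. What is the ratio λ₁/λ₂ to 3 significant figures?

39.5

λ ∝ 1/ΔE ∝ 1/(1/n_f² − 1/n_i²), and the Z² and hc factors cancel in the ratio.
λ₁/λ₂ = (1/1² − 1/3²)/(1/4² − 1/5²) = 0.8889/0.02250 = 39.5.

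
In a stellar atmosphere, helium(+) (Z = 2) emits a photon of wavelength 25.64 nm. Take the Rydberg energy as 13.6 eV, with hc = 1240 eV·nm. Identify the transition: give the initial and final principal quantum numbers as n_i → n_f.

The photon energy is ΔE = hc/λ = 1240 / 25.64 = 48.36 eV.
With Z = 2, ΔE = 54.40 × (1/n_f² − 1/n_i²), so 1/n_f² − 1/n_i² = 0.8890.
Trying n_f = 1 gives 1/n_i² = 0.1110, i.e. n_i ≈ 3; this pair matches.

n_i = 3, n_f = 1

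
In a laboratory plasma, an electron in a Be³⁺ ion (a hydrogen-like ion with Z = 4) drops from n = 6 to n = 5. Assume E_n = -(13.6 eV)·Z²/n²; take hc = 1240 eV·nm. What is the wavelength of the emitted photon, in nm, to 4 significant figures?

466.2 nm

For Z = 4 the level energies scale as Z², so the effective Rydberg energy is 13.6 × 16 = 217.6 eV.
ΔE = 217.6 × (1/5² − 1/6²) = 217.6 × 0.01222 = 2.660 eV.
λ = hc/ΔE = 1240 / 2.660 = 466.2 nm.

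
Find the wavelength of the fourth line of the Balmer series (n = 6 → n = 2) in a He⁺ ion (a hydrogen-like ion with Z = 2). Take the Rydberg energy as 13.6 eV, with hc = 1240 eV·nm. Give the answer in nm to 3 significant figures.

103 nm

The Balmer series terminates on n_f = 2; the fourth line has n_i = 2+4 = 6.
ΔE = 54.40 × (1/2² − 1/6²) = 12.09 eV.
λ = 1240 / 12.09 = 103 nm.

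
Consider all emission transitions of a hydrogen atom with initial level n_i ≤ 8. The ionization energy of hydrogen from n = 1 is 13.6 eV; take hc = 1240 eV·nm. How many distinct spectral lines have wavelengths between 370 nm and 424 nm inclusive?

3

Enumerate all n_i → n_f pairs with 1 ≤ n_f < n_i ≤ 8 and compute λ = 1240 / [13.6·1·(1/n_f² − 1/n_i²)].
Lines falling in [370, 424] nm: 8→2 (389.0 nm), 7→2 (397.1 nm), 6→2 (410.3 nm).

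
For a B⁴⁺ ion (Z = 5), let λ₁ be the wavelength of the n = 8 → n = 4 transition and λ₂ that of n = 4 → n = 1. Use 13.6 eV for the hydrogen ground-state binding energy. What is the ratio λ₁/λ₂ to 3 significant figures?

20.0

λ ∝ 1/ΔE ∝ 1/(1/n_f² − 1/n_i²), and the Z² and hc factors cancel in the ratio.
λ₁/λ₂ = (1/1² − 1/4²)/(1/4² − 1/8²) = 0.9375/0.04688 = 20.0.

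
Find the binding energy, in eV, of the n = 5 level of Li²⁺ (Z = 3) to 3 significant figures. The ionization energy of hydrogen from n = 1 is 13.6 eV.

E_n = −13.6 Z²/n² = −122.4/n² eV for Z = 3.
E_5 = −122.4/25 = −4.90 eV, so ionization (to E = 0) requires 4.90 eV.

4.90 eV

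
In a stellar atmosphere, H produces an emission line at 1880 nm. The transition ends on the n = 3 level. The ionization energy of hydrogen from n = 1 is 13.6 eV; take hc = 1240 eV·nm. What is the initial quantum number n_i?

The photon energy is ΔE = hc/λ = 1240 / 1880 = 0.6596 eV.
With Z = 1, ΔE = 13.60 × (1/n_f² − 1/n_i²), so 1/n_f² − 1/n_i² = 0.04850.
With n_f = 3: 1/n_i² = 1/9 − 0.04850 = 0.06261, so n_i ≈ 4.00.

n_i = 4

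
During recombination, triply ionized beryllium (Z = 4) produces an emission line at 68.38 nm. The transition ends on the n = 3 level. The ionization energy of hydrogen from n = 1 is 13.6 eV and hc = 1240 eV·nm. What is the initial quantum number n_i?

n_i = 6

The photon energy is ΔE = hc/λ = 1240 / 68.38 = 18.13 eV.
With Z = 4, ΔE = 217.6 × (1/n_f² − 1/n_i²), so 1/n_f² − 1/n_i² = 0.08334.
With n_f = 3: 1/n_i² = 1/9 − 0.08334 = 0.02777, so n_i ≈ 6.00.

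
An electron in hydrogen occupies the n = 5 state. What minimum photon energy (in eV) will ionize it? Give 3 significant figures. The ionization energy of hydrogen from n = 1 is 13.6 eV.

0.544 eV

E_5 = −13.60/25 = −0.544 eV, so ionization (to E = 0) requires 0.544 eV.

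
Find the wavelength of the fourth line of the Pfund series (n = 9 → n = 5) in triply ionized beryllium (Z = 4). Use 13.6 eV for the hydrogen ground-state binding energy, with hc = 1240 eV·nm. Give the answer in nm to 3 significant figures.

206 nm

The Pfund series terminates on n_f = 5; the fourth line has n_i = 5+4 = 9.
ΔE = 217.6 × (1/5² − 1/9²) = 6.018 eV.
λ = 1240 / 6.018 = 206 nm.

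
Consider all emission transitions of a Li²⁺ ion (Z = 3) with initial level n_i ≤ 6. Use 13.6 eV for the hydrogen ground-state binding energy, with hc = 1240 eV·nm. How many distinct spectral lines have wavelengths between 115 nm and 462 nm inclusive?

Enumerate all n_i → n_f pairs with 1 ≤ n_f < n_i ≤ 6 and compute λ = 1240 / [13.6·9·(1/n_f² − 1/n_i²)].
Lines falling in [115, 462] nm: 6→3 (121.6 nm), 5→3 (142.5 nm), 4→3 (208.4 nm), 6→4 (291.8 nm), 5→4 (450.3 nm).

5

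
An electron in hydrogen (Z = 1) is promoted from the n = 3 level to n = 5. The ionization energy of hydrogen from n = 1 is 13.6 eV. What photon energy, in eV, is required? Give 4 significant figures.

E_5 = −13.60/25 = −0.5440 eV and E_3 = −13.60/9 = −1.511 eV.
The photon energy is |E_5 − E_3| = 0.9671 eV.

0.9671 eV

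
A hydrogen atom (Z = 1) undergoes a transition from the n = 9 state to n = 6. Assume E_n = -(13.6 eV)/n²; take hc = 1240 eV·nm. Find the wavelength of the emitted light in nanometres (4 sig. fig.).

5908 nm

ΔE = 13.60 × (1/6² − 1/9²) = 13.60 × 0.01543 = 0.2099 eV.
λ = hc/ΔE = 1240 / 0.2099 = 5908 nm.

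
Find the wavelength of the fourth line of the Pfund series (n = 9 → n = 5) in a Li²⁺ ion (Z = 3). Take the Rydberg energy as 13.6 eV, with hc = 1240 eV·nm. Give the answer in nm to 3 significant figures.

The Pfund series terminates on n_f = 5; the fourth line has n_i = 5+4 = 9.
ΔE = 122.4 × (1/5² − 1/9²) = 3.385 eV.
λ = 1240 / 3.385 = 366 nm.

366 nm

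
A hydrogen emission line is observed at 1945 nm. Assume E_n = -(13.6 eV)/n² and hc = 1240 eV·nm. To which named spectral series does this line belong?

Brackett

ΔE = 1240/1945 = 0.6375 eV.
This matches 13.6 × (1/4² − 1/8²), so n_f = 4: the Brackett series.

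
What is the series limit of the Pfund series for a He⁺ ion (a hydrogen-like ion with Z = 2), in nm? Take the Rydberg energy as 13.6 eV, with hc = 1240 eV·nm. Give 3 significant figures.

570 nm

The Pfund series has lower level n_f = 5; the series limit corresponds to n_i → ∞.
ΔE_max = 13.6 × 4 / 5² = 2.176 eV.
λ_min = 1240 / 2.176 = 570 nm.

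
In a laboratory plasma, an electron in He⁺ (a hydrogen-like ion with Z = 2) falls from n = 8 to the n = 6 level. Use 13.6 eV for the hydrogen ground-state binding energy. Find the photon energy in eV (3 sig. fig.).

The Bohr energies scale as Z², so for Z = 2: E_n = −54.40/n² eV.
E_8 = −54.40/64 = −0.8500 eV and E_6 = −54.40/36 = −1.511 eV.
The photon energy is |E_8 − E_6| = 0.661 eV.

0.661 eV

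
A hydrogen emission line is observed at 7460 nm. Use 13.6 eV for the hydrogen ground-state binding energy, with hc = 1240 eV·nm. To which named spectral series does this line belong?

ΔE = 1240/7460 = 0.1662 eV.
This matches 13.6 × (1/5² − 1/6²), so n_f = 5: the Pfund series.

Pfund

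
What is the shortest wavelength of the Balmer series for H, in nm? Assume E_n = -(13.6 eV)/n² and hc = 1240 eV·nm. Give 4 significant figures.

364.7 nm

The Balmer series has lower level n_f = 2; the series limit corresponds to n_i → ∞.
ΔE_max = 13.6 × 1 / 2² = 3.400 eV.
λ_min = 1240 / 3.400 = 364.7 nm.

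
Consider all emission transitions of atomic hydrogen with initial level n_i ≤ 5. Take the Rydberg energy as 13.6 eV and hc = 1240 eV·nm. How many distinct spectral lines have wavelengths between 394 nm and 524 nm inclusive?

Enumerate all n_i → n_f pairs with 1 ≤ n_f < n_i ≤ 5 and compute λ = 1240 / [13.6·1·(1/n_f² − 1/n_i²)].
Lines falling in [394, 524] nm: 5→2 (434.2 nm), 4→2 (486.3 nm).

2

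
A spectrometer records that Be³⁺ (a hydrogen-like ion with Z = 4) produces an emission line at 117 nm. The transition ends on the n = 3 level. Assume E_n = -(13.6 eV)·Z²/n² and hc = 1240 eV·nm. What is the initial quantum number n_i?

n_i = 4

The photon energy is ΔE = hc/λ = 1240 / 117 = 10.60 eV.
With Z = 4, ΔE = 217.6 × (1/n_f² − 1/n_i²), so 1/n_f² − 1/n_i² = 0.04871.
With n_f = 3: 1/n_i² = 1/9 − 0.04871 = 0.06241, so n_i ≈ 4.00.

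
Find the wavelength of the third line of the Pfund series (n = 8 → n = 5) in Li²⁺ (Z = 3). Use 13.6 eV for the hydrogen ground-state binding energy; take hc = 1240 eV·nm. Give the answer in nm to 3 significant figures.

The Pfund series terminates on n_f = 5; the third line has n_i = 5+3 = 8.
ΔE = 122.4 × (1/5² − 1/8²) = 2.984 eV.
λ = 1240 / 2.984 = 416 nm.

416 nm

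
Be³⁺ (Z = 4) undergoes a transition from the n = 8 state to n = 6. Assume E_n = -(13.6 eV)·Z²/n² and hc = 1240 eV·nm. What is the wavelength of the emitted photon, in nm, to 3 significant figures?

For Z = 4 the level energies scale as Z², so the effective Rydberg energy is 13.6 × 16 = 217.6 eV.
ΔE = 217.6 × (1/6² − 1/8²) = 217.6 × 0.01215 = 2.644 eV.
λ = hc/ΔE = 1240 / 2.644 = 469 nm.

469 nm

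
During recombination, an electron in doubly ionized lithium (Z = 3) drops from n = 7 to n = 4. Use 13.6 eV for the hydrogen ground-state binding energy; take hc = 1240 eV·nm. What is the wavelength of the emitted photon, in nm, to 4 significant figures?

240.7 nm

For Z = 3 the level energies scale as Z², so the effective Rydberg energy is 13.6 × 9 = 122.4 eV.
ΔE = 122.4 × (1/4² − 1/7²) = 122.4 × 0.04209 = 5.152 eV.
λ = hc/ΔE = 1240 / 5.152 = 240.7 nm.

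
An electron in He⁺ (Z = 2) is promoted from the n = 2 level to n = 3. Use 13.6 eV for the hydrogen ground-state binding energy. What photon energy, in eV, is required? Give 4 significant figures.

7.556 eV

The Bohr energies scale as Z², so for Z = 2: E_n = −54.40/n² eV.
E_3 = −54.40/9 = −6.044 eV and E_2 = −54.40/4 = −13.60 eV.
The photon energy is |E_3 − E_2| = 7.556 eV.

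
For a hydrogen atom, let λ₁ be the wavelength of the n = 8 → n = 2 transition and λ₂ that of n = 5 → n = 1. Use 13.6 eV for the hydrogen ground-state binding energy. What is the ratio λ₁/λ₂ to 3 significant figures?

λ ∝ 1/ΔE ∝ 1/(1/n_f² − 1/n_i²), and the Z² and hc factors cancel in the ratio.
λ₁/λ₂ = (1/1² − 1/5²)/(1/2² − 1/8²) = 0.9600/0.2344 = 4.10.

4.10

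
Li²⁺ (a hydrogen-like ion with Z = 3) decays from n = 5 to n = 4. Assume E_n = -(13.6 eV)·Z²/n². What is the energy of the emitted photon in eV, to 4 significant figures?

2.754 eV

The Bohr energies scale as Z², so for Z = 3: E_n = −122.4/n² eV.
E_5 = −122.4/25 = −4.896 eV and E_4 = −122.4/16 = −7.650 eV.
The photon energy is |E_5 − E_4| = 2.754 eV.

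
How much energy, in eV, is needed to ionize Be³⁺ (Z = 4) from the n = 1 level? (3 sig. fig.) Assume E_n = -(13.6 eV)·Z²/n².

218 eV

E_n = −13.6 Z²/n² = −217.6/n² eV for Z = 4.
E_1 = −217.6/1 = −218 eV, so ionization (to E = 0) requires 218 eV.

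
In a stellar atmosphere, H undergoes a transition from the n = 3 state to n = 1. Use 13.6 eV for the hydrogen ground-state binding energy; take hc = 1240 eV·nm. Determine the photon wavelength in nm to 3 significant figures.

103 nm

ΔE = 13.60 × (1/1² − 1/3²) = 13.60 × 0.8889 = 12.09 eV.
λ = hc/ΔE = 1240 / 12.09 = 103 nm.
This line belongs to the Lyman series.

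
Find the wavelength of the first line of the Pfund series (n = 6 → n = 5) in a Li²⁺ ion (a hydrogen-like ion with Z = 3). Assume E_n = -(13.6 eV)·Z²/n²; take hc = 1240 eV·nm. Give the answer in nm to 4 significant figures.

The Pfund series terminates on n_f = 5; the first line has n_i = 5+1 = 6.
ΔE = 122.4 × (1/5² − 1/6²) = 1.496 eV.
λ = 1240 / 1.496 = 828.9 nm.

828.9 nm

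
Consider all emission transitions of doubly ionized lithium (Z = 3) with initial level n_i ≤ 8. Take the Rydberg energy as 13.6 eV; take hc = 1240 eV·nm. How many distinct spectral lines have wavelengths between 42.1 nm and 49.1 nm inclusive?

4

Enumerate all n_i → n_f pairs with 1 ≤ n_f < n_i ≤ 8 and compute λ = 1240 / [13.6·9·(1/n_f² − 1/n_i²)].
Lines falling in [42.1, 49.1] nm: 8→2 (43.22 nm), 7→2 (44.12 nm), 6→2 (45.59 nm), 5→2 (48.24 nm).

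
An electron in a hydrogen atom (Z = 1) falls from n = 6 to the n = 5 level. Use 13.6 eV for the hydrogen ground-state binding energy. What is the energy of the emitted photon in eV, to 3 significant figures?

E_6 = −13.60/36 = −0.3778 eV and E_5 = −13.60/25 = −0.5440 eV.
The photon energy is |E_6 − E_5| = 0.166 eV.

0.166 eV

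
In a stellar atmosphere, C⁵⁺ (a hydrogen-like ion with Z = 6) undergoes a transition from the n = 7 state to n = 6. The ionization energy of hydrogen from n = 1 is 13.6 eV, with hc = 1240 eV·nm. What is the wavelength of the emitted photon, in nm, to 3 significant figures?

For Z = 6 the level energies scale as Z², so the effective Rydberg energy is 13.6 × 36 = 489.6 eV.
ΔE = 489.6 × (1/6² − 1/7²) = 489.6 × 0.007370 = 3.608 eV.
λ = hc/ΔE = 1240 / 3.608 = 344 nm.

344 nm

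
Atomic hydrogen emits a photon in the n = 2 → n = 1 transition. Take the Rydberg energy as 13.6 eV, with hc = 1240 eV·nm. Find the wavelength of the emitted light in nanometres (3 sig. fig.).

122 nm

ΔE = 13.60 × (1/1² − 1/2²) = 13.60 × 0.7500 = 10.20 eV.
λ = hc/ΔE = 1240 / 10.20 = 122 nm.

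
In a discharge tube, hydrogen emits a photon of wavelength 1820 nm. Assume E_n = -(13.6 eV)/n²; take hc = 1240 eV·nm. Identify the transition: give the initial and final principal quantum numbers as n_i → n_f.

The photon energy is ΔE = hc/λ = 1240 / 1820 = 0.6813 eV.
With Z = 1, ΔE = 13.60 × (1/n_f² − 1/n_i²), so 1/n_f² − 1/n_i² = 0.05010.
Trying n_f = 4 gives 1/n_i² = 0.01240, i.e. n_i ≈ 9; this pair matches.

n_i = 9, n_f = 4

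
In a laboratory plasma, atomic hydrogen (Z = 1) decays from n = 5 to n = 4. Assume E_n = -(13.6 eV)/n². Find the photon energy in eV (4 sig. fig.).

E_5 = −13.60/25 = −0.5440 eV and E_4 = −13.60/16 = −0.8500 eV.
The photon energy is |E_5 − E_4| = 0.3060 eV.

0.3060 eV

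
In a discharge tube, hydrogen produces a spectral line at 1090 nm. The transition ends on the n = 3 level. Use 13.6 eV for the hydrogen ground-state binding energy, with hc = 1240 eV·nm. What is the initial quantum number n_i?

The photon energy is ΔE = hc/λ = 1240 / 1090 = 1.138 eV.
With Z = 1, ΔE = 13.60 × (1/n_f² − 1/n_i²), so 1/n_f² − 1/n_i² = 0.08365.
With n_f = 3: 1/n_i² = 1/9 − 0.08365 = 0.02746, so n_i ≈ 6.03.

n_i = 6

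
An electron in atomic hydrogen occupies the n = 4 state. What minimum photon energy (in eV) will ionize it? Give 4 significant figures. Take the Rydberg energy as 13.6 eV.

E_4 = −13.60/16 = −0.8500 eV, so ionization (to E = 0) requires 0.8500 eV.

0.8500 eV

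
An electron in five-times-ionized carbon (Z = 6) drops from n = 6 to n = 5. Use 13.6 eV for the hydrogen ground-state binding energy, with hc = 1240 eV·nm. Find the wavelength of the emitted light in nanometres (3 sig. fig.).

207 nm

For Z = 6 the level energies scale as Z², so the effective Rydberg energy is 13.6 × 36 = 489.6 eV.
ΔE = 489.6 × (1/5² − 1/6²) = 489.6 × 0.01222 = 5.984 eV.
λ = hc/ΔE = 1240 / 5.984 = 207 nm.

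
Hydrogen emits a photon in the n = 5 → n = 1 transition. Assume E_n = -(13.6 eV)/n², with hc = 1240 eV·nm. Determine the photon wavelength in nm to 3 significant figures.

95.0 nm

ΔE = 13.60 × (1/1² − 1/5²) = 13.60 × 0.9600 = 13.06 eV.
λ = hc/ΔE = 1240 / 13.06 = 95.0 nm.
This line belongs to the Lyman series.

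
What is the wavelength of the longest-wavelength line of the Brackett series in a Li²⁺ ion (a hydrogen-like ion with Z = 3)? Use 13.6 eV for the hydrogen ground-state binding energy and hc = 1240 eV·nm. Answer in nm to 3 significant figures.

The Brackett series terminates on n_f = 4; the first line has n_i = 4+1 = 5.
ΔE = 122.4 × (1/4² − 1/5²) = 2.754 eV.
λ = 1240 / 2.754 = 450 nm.

450 nm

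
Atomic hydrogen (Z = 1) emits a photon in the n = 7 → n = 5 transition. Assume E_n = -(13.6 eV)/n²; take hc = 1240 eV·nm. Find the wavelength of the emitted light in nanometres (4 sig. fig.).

ΔE = 13.60 × (1/5² − 1/7²) = 13.60 × 0.01959 = 0.2664 eV.
λ = hc/ΔE = 1240 / 0.2664 = 4654 nm.

4654 nm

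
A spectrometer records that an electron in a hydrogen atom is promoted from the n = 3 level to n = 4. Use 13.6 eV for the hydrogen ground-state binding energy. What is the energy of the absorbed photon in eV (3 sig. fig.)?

E_4 = −13.60/16 = −0.8500 eV and E_3 = −13.60/9 = −1.511 eV.
The photon energy is |E_4 − E_3| = 0.661 eV.

0.661 eV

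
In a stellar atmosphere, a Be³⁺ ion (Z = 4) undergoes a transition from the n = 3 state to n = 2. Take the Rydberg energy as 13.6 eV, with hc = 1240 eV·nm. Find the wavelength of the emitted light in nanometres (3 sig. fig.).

For Z = 4 the level energies scale as Z², so the effective Rydberg energy is 13.6 × 16 = 217.6 eV.
ΔE = 217.6 × (1/2² − 1/3²) = 217.6 × 0.1389 = 30.22 eV.
λ = hc/ΔE = 1240 / 30.22 = 41.0 nm.

41.0 nm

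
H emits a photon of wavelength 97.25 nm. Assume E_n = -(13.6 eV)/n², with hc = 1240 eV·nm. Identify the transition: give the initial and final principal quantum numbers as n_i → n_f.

n_i = 4, n_f = 1

The photon energy is ΔE = hc/λ = 1240 / 97.25 = 12.75 eV.
With Z = 1, ΔE = 13.60 × (1/n_f² − 1/n_i²), so 1/n_f² − 1/n_i² = 0.9375.
Trying n_f = 1 gives 1/n_i² = 0.06245, i.e. n_i ≈ 4; this pair matches.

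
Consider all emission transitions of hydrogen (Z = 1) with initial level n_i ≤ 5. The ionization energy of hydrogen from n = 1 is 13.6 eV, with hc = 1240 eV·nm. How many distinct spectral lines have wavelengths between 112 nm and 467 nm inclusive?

Enumerate all n_i → n_f pairs with 1 ≤ n_f < n_i ≤ 5 and compute λ = 1240 / [13.6·1·(1/n_f² − 1/n_i²)].
Lines falling in [112, 467] nm: 2→1 (121.6 nm), 5→2 (434.2 nm).

2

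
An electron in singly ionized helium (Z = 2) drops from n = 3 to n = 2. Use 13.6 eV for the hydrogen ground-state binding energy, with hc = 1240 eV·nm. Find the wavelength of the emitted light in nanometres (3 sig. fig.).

For Z = 2 the level energies scale as Z², so the effective Rydberg energy is 13.6 × 4 = 54.40 eV.
ΔE = 54.40 × (1/2² − 1/3²) = 54.40 × 0.1389 = 7.556 eV.
λ = hc/ΔE = 1240 / 7.556 = 164 nm.

164 nm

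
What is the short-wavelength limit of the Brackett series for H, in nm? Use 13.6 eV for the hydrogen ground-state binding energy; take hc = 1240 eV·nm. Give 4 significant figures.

The Brackett series has lower level n_f = 4; the series limit corresponds to n_i → ∞.
ΔE_max = 13.6 × 1 / 4² = 0.8500 eV.
λ_min = 1240 / 0.8500 = 1459 nm.

1459 nm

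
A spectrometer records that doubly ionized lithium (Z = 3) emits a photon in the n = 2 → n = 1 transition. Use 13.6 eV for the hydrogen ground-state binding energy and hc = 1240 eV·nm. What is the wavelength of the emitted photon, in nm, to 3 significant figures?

13.5 nm

For Z = 3 the level energies scale as Z², so the effective Rydberg energy is 13.6 × 9 = 122.4 eV.
ΔE = 122.4 × (1/1² − 1/2²) = 122.4 × 0.7500 = 91.80 eV.
λ = hc/ΔE = 1240 / 91.80 = 13.5 nm.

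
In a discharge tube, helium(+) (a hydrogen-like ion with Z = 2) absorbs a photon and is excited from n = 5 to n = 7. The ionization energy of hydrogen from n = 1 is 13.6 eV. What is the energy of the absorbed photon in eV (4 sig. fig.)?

The Bohr energies scale as Z², so for Z = 2: E_n = −54.40/n² eV.
E_7 = −54.40/49 = −1.110 eV and E_5 = −54.40/25 = −2.176 eV.
The photon energy is |E_7 − E_5| = 1.066 eV.

1.066 eV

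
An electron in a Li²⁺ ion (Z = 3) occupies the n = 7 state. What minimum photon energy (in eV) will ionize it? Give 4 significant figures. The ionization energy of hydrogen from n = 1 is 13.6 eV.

E_n = −13.6 Z²/n² = −122.4/n² eV for Z = 3.
E_7 = −122.4/49 = −2.498 eV, so ionization (to E = 0) requires 2.498 eV.

2.498 eV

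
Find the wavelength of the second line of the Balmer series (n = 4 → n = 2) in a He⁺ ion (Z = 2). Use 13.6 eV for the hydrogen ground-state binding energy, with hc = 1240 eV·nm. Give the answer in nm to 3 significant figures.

122 nm

The Balmer series terminates on n_f = 2; the second line has n_i = 2+2 = 4.
ΔE = 54.40 × (1/2² − 1/4²) = 10.20 eV.
λ = 1240 / 10.20 = 122 nm.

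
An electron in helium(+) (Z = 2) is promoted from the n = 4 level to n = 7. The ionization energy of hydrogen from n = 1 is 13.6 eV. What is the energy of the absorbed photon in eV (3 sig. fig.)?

2.29 eV

The Bohr energies scale as Z², so for Z = 2: E_n = −54.40/n² eV.
E_7 = −54.40/49 = −1.110 eV and E_4 = −54.40/16 = −3.400 eV.
The photon energy is |E_7 − E_4| = 2.29 eV.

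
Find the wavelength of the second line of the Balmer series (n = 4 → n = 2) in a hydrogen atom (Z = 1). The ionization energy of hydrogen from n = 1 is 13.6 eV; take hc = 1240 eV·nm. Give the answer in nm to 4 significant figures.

486.3 nm

The Balmer series terminates on n_f = 2; the second line has n_i = 2+2 = 4.
ΔE = 13.60 × (1/2² − 1/4²) = 2.550 eV.
λ = 1240 / 2.550 = 486.3 nm.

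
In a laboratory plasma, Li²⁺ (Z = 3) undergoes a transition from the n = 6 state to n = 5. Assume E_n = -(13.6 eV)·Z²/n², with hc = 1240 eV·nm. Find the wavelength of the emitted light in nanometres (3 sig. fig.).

For Z = 3 the level energies scale as Z², so the effective Rydberg energy is 13.6 × 9 = 122.4 eV.
ΔE = 122.4 × (1/5² − 1/6²) = 122.4 × 0.01222 = 1.496 eV.
λ = hc/ΔE = 1240 / 1.496 = 829 nm.

829 nm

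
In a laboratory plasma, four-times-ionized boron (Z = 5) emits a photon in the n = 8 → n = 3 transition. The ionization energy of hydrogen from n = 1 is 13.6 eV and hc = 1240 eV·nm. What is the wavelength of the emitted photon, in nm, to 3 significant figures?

For Z = 5 the level energies scale as Z², so the effective Rydberg energy is 13.6 × 25 = 340.0 eV.
ΔE = 340.0 × (1/3² − 1/8²) = 340.0 × 0.09549 = 32.47 eV.
λ = hc/ΔE = 1240 / 32.47 = 38.2 nm.

38.2 nm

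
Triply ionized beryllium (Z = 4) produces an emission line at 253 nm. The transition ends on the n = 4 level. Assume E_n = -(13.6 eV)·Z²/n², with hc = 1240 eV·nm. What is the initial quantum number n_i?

The photon energy is ΔE = hc/λ = 1240 / 253 = 4.901 eV.
With Z = 4, ΔE = 217.6 × (1/n_f² − 1/n_i²), so 1/n_f² − 1/n_i² = 0.02252.
With n_f = 4: 1/n_i² = 1/16 − 0.02252 = 0.03998, so n_i ≈ 5.00.

n_i = 5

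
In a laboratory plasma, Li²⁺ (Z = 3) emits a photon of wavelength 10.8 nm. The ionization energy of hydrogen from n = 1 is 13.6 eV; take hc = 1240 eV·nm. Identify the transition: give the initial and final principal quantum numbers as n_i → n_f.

n_i = 4, n_f = 1

The photon energy is ΔE = hc/λ = 1240 / 10.8 = 114.8 eV.
With Z = 3, ΔE = 122.4 × (1/n_f² − 1/n_i²), so 1/n_f² − 1/n_i² = 0.9380.
Trying n_f = 1 gives 1/n_i² = 0.06197, i.e. n_i ≈ 4; this pair matches.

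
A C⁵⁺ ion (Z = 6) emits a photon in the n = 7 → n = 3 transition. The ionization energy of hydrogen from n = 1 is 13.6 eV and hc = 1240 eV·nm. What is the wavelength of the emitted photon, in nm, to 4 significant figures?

For Z = 6 the level energies scale as Z², so the effective Rydberg energy is 13.6 × 36 = 489.6 eV.
ΔE = 489.6 × (1/3² − 1/7²) = 489.6 × 0.09070 = 44.41 eV.
λ = hc/ΔE = 1240 / 44.41 = 27.92 nm.

27.92 nm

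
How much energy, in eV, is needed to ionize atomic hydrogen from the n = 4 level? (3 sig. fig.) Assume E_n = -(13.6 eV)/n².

E_4 = −13.60/16 = −0.850 eV, so ionization (to E = 0) requires 0.850 eV.

0.850 eV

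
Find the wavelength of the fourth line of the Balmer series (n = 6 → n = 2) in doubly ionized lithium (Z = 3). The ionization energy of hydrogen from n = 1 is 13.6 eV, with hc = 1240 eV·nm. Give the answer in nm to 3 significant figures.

The Balmer series terminates on n_f = 2; the fourth line has n_i = 2+4 = 6.
ΔE = 122.4 × (1/2² − 1/6²) = 27.20 eV.
λ = 1240 / 27.20 = 45.6 nm.

45.6 nm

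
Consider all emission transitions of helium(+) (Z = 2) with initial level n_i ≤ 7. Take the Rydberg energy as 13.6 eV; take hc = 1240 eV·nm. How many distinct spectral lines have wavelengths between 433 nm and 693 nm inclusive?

Enumerate all n_i → n_f pairs with 1 ≤ n_f < n_i ≤ 7 and compute λ = 1240 / [13.6·4·(1/n_f² − 1/n_i²)].
Lines falling in [433, 693] nm: 4→3 (468.9 nm), 7→4 (541.5 nm), 6→4 (656.5 nm).

3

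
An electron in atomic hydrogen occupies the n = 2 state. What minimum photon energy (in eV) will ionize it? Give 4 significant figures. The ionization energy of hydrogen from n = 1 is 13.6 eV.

E_2 = −13.60/4 = −3.400 eV, so ionization (to E = 0) requires 3.400 eV.

3.400 eV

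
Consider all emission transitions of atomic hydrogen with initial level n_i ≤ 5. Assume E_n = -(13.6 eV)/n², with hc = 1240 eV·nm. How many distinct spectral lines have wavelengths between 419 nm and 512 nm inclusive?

Enumerate all n_i → n_f pairs with 1 ≤ n_f < n_i ≤ 5 and compute λ = 1240 / [13.6·1·(1/n_f² − 1/n_i²)].
Lines falling in [419, 512] nm: 5→2 (434.2 nm), 4→2 (486.3 nm).

2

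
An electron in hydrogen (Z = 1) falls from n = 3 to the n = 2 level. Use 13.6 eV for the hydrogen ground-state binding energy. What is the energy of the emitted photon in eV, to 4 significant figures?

1.889 eV

E_3 = −13.60/9 = −1.511 eV and E_2 = −13.60/4 = −3.400 eV.
The photon energy is |E_3 − E_2| = 1.889 eV.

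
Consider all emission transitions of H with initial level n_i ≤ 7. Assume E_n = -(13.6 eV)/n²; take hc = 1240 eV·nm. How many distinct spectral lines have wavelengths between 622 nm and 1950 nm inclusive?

Enumerate all n_i → n_f pairs with 1 ≤ n_f < n_i ≤ 7 and compute λ = 1240 / [13.6·1·(1/n_f² − 1/n_i²)].
Lines falling in [622, 1950] nm: 3→2 (656.5 nm), 7→3 (1005 nm), 6→3 (1094 nm), 5→3 (1282 nm), 4→3 (1876 nm).

5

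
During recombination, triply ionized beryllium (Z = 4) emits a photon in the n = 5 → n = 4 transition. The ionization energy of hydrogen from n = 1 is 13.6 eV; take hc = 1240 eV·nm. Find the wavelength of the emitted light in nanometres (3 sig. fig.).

For Z = 4 the level energies scale as Z², so the effective Rydberg energy is 13.6 × 16 = 217.6 eV.
ΔE = 217.6 × (1/4² − 1/5²) = 217.6 × 0.02250 = 4.896 eV.
λ = hc/ΔE = 1240 / 4.896 = 253 nm.

253 nm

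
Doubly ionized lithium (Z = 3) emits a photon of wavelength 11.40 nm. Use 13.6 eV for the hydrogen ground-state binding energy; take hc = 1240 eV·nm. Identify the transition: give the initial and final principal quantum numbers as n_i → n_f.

The photon energy is ΔE = hc/λ = 1240 / 11.40 = 108.8 eV.
With Z = 3, ΔE = 122.4 × (1/n_f² − 1/n_i²), so 1/n_f² − 1/n_i² = 0.8887.
Trying n_f = 1 gives 1/n_i² = 0.1113, i.e. n_i ≈ 3; this pair matches.

n_i = 3, n_f = 1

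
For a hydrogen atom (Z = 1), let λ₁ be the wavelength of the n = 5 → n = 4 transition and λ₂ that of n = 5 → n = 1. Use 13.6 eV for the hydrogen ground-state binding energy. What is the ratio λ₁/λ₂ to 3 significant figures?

42.7

λ ∝ 1/ΔE ∝ 1/(1/n_f² − 1/n_i²), and the Z² and hc factors cancel in the ratio.
λ₁/λ₂ = (1/1² − 1/5²)/(1/4² − 1/5²) = 0.9600/0.02250 = 42.7.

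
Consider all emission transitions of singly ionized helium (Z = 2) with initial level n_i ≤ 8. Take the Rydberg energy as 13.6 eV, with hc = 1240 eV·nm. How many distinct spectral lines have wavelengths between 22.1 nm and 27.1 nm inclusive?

6

Enumerate all n_i → n_f pairs with 1 ≤ n_f < n_i ≤ 8 and compute λ = 1240 / [13.6·4·(1/n_f² − 1/n_i²)].
Lines falling in [22.1, 27.1] nm: 8→1 (23.16 nm), 7→1 (23.27 nm), 6→1 (23.45 nm), 5→1 (23.74 nm), 4→1 (24.31 nm), 3→1 (25.64 nm).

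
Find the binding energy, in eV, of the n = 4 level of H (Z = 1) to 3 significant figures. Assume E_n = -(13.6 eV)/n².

0.850 eV

E_4 = −13.60/16 = −0.850 eV, so ionization (to E = 0) requires 0.850 eV.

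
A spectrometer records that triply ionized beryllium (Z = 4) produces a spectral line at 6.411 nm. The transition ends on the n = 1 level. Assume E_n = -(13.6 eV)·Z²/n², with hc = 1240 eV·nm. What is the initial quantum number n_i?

n_i = 3

The photon energy is ΔE = hc/λ = 1240 / 6.411 = 193.4 eV.
With Z = 4, ΔE = 217.6 × (1/n_f² − 1/n_i²), so 1/n_f² − 1/n_i² = 0.8889.
With n_f = 1: 1/n_i² = 1/1 − 0.8889 = 0.1111, so n_i ≈ 3.00.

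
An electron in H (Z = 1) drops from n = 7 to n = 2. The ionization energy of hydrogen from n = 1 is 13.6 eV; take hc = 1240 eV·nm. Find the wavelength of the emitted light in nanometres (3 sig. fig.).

ΔE = 13.60 × (1/2² − 1/7²) = 13.60 × 0.2296 = 3.122 eV.
λ = hc/ΔE = 1240 / 3.122 = 397 nm.
This line belongs to the Balmer series.

397 nm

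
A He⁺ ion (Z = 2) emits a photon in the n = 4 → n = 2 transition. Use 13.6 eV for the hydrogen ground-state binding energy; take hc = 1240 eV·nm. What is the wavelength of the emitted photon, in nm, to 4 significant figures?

For Z = 2 the level energies scale as Z², so the effective Rydberg energy is 13.6 × 4 = 54.40 eV.
ΔE = 54.40 × (1/2² − 1/4²) = 54.40 × 0.1875 = 10.20 eV.
λ = hc/ΔE = 1240 / 10.20 = 121.6 nm.

121.6 nm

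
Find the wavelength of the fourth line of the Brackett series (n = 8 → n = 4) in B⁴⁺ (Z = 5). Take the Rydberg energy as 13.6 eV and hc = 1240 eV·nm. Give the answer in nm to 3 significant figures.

The Brackett series terminates on n_f = 4; the fourth line has n_i = 4+4 = 8.
ΔE = 340.0 × (1/4² − 1/8²) = 15.94 eV.
λ = 1240 / 15.94 = 77.8 nm.

77.8 nm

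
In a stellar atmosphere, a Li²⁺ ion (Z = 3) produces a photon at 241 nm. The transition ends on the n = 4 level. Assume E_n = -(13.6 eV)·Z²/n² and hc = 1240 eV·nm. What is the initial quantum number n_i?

n_i = 7

The photon energy is ΔE = hc/λ = 1240 / 241 = 5.145 eV.
With Z = 3, ΔE = 122.4 × (1/n_f² − 1/n_i²), so 1/n_f² − 1/n_i² = 0.04204.
With n_f = 4: 1/n_i² = 1/16 − 0.04204 = 0.02046, so n_i ≈ 6.99.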